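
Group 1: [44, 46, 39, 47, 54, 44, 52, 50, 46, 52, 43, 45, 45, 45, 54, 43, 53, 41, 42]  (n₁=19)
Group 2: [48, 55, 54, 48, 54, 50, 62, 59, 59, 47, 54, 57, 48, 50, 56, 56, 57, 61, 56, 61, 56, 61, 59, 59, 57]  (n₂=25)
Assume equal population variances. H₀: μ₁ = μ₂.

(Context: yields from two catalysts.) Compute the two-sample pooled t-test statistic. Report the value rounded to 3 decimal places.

x̄₁=46.579, s₁=4.586, n₁=19
x̄₂=55.360, s₂=4.554, n₂=25
s_p² = [18·4.586² + 24·4.554²]/42 = 20.8665
SE = √(s_p²·(1/19+1/25)) = 1.3903
t = (46.579−55.360)/1.3903 = -6.3160
df = 42

test statistic = -6.316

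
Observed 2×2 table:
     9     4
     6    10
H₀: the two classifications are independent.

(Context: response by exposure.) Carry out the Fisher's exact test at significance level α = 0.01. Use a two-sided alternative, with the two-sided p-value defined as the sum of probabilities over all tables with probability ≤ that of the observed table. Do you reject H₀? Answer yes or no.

Margins: r₁=13, r₂=16, c₁=15, c₂=14, n=29
p_obs = C(13,9)·C(16,6)/C(29,15); sum pmf over tables with pmf ≤ p_obs
p-value (two-sided) = 0.13942
At α=0.01: p ≥ α → fail to reject H₀

reject H₀: no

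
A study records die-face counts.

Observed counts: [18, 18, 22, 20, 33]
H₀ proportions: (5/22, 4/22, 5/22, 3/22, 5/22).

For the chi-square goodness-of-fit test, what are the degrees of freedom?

df = k − 1 = 5 − 1 = 4

degrees of freedom = 4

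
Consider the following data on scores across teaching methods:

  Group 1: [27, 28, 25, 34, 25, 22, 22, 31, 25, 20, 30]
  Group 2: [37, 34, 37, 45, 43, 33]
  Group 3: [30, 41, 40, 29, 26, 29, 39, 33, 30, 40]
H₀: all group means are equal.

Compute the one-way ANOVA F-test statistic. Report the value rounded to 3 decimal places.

test statistic = 12.525

Group means [26.27, 38.17, 33.70], grand mean 31.667
SSB = Σnᵢ(x̄ᵢ−x̄)² = 614.885; SSW = ΣΣ(x−x̄ᵢ)² = 589.115
MSB = 614.885/2 = 307.4424; MSW = 589.115/24 = 24.5465
F = MSB/MSW = 12.5249
df = (2, 24)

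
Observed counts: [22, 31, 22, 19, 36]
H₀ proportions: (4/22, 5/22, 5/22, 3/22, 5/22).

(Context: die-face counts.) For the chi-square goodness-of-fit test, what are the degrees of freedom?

df = k − 1 = 5 − 1 = 4

degrees of freedom = 4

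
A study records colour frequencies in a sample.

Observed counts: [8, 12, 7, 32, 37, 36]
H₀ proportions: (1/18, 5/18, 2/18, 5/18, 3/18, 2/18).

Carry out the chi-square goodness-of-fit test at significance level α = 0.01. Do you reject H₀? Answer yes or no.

reject H₀: yes

n = 132; E_i = n·p_i = [7.33, 36.67, 14.67, 36.67, 22.00, 14.67]
χ² = (8−7.33)²/7.33 + (12−36.67)²/36.67 + (7−14.67)²/14.67 + (32−36.67)²/36.67 + (37−22.00)²/22.00 + (36−14.67)²/14.67 = 62.5136
df = 5
p-value (upper-tail) = 0.00000
At α=0.01: p < α → reject H₀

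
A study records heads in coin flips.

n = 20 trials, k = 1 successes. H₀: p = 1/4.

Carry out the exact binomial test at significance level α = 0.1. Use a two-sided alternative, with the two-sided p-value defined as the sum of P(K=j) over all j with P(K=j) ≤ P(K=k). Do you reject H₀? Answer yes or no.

reject H₀: yes

Exact binomial: n=20, k=1, p₀=1/4=0.2500
P(X=j) = C(n,j)·p₀^j·(1−p₀)^(n−j); p = Σ P(X=j) over j with P(X=j) ≤ P(X=1)
p-value (two-sided) = 0.03818
At α=0.1: p < α → reject H₀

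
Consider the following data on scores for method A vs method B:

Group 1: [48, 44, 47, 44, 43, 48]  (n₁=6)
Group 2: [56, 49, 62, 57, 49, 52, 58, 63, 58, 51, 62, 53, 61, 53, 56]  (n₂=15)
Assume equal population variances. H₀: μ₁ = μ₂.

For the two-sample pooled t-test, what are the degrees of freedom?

degrees of freedom = 19

df = n₁ + n₂ − 2 = 6 + 15 − 2 = 19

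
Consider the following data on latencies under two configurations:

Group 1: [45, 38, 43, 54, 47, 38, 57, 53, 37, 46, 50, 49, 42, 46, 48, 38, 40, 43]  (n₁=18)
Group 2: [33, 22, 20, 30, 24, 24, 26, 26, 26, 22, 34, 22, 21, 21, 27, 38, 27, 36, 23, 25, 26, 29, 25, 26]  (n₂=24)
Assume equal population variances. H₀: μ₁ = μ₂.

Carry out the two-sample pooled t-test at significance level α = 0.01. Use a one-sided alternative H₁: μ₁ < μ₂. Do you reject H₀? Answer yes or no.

x̄₁=45.222, s₁=5.927, n₁=18
x̄₂=26.375, s₂=4.817, n₂=24
s_p² = [17·5.927² + 23·4.817²]/40 = 28.2684
SE = √(s_p²·(1/18+1/24)) = 1.6578
t = (45.222−26.375)/1.6578 = 11.3688
df = 40
p-value (one-sided, H₁ less) = 1.00000
At α=0.01: p ≥ α → fail to reject H₀

reject H₀: no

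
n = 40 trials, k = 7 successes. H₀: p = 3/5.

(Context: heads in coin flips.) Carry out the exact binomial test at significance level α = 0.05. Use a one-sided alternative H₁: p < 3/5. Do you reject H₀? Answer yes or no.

reject H₀: yes

Exact binomial: n=40, k=7, p₀=3/5=0.6000
P(X≤7) from Σ C(n,i)·p₀^i·(1−p₀)^(n−i)
p-value (one-sided, H₁ less) = 0.00000
At α=0.05: p < α → reject H₀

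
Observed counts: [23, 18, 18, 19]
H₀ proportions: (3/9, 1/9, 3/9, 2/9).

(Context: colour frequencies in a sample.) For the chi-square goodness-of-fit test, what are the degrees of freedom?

degrees of freedom = 3

df = k − 1 = 4 − 1 = 3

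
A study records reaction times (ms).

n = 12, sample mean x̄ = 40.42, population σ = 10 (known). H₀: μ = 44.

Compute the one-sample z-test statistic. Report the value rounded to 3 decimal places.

SE = σ/√n = 10/√12 = 2.8868
z = (x̄−μ₀)/SE = (40.42−44)/2.8868 = -1.2401

test statistic = -1.240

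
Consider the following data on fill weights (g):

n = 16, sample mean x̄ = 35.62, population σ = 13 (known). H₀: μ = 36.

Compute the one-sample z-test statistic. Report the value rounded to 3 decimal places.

test statistic = -0.117

SE = σ/√n = 13/√16 = 3.2500
z = (x̄−μ₀)/SE = (35.62−36)/3.2500 = -0.1169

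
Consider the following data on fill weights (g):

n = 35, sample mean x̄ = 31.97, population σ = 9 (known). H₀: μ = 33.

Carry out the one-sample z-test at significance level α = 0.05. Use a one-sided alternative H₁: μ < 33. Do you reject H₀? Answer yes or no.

SE = σ/√n = 9/√35 = 1.5213
z = (x̄−μ₀)/SE = (31.97−33)/1.5213 = -0.6771
p-value (one-sided, H₁ less) = 0.24918
At α=0.05: p ≥ α → fail to reject H₀

reject H₀: no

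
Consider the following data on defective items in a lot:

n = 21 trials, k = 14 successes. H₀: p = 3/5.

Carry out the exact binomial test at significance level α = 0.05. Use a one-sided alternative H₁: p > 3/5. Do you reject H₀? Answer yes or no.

reject H₀: no

Exact binomial: n=21, k=14, p₀=3/5=0.6000
P(X≥14) from Σ C(n,i)·p₀^i·(1−p₀)^(n−i)
p-value (one-sided, H₁ greater) = 0.34954
At α=0.05: p ≥ α → fail to reject H₀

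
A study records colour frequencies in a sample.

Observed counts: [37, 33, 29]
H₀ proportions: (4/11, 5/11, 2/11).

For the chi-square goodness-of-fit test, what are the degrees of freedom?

degrees of freedom = 2

df = k − 1 = 3 − 1 = 2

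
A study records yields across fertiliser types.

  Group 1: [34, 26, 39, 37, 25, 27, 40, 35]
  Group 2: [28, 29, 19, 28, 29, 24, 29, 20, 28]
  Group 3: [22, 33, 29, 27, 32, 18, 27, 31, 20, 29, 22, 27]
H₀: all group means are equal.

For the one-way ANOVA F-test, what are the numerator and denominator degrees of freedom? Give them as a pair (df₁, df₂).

degrees of freedom = [2, 26]

k = 3 groups, N = 29 total
df = (k−1, N−k) = (3−1, 29−3) = (2, 26)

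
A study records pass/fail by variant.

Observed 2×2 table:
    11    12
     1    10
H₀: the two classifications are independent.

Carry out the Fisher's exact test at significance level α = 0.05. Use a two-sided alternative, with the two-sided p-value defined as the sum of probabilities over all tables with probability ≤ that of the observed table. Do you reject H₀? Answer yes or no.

reject H₀: no

Margins: r₁=23, r₂=11, c₁=12, c₂=22, n=34
p_obs = C(23,11)·C(11,1)/C(34,12); sum pmf over tables with pmf ≤ p_obs
p-value (two-sided) = 0.05269
At α=0.05: p ≥ α → fail to reject H₀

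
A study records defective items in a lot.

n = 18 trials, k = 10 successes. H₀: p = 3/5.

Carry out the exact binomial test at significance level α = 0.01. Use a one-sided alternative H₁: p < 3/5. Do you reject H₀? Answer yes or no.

reject H₀: no

Exact binomial: n=18, k=10, p₀=3/5=0.6000
P(X≤10) from Σ C(n,i)·p₀^i·(1−p₀)^(n−i)
p-value (one-sided, H₁ less) = 0.43656
At α=0.01: p ≥ α → fail to reject H₀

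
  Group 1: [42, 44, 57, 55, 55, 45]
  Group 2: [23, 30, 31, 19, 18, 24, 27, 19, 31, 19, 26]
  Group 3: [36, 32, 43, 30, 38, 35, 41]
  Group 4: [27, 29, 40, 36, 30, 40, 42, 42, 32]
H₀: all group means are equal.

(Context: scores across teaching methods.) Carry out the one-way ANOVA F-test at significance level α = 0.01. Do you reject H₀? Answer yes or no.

Group means [49.67, 24.27, 36.43, 35.33], grand mean 34.485
SSB = Σnᵢ(x̄ᵢ−x̄)² = 2563.013; SSW = ΣΣ(x−x̄ᵢ)² = 893.229
MSB = 2563.013/3 = 854.3377; MSW = 893.229/29 = 30.8010
F = MSB/MSW = 27.7373
df = (3, 29)
p-value (upper-tail) = 0.00000
At α=0.01: p < α → reject H₀

reject H₀: yes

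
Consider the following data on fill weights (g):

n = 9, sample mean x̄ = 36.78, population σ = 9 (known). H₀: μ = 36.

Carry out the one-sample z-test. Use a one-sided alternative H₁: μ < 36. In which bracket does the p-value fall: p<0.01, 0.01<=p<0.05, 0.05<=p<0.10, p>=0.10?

SE = σ/√n = 9/√9 = 3.0000
z = (x̄−μ₀)/SE = (36.78−36)/3.0000 = 0.2600
p-value (one-sided, H₁ less) = 0.60257
→ bracket: p>=0.10

p-value bracket: p>=0.10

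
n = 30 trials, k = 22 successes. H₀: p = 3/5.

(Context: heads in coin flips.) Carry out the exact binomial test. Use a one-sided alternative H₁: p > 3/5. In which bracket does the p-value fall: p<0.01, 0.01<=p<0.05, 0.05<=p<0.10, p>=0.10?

p-value bracket: 0.05<=p<0.10

Exact binomial: n=30, k=22, p₀=3/5=0.6000
P(X≥22) from Σ C(n,i)·p₀^i·(1−p₀)^(n−i)
p-value (one-sided, H₁ greater) = 0.09401
→ bracket: 0.05<=p<0.10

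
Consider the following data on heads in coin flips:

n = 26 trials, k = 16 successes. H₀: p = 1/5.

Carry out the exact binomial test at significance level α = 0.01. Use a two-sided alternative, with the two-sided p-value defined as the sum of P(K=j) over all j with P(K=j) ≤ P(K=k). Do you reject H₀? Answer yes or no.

Exact binomial: n=26, k=16, p₀=1/5=0.2000
P(X=j) = C(n,j)·p₀^j·(1−p₀)^(n−j); p = Σ P(X=j) over j with P(X=j) ≤ P(X=16)
p-value (two-sided) = 0.00000
At α=0.01: p < α → reject H₀

reject H₀: yes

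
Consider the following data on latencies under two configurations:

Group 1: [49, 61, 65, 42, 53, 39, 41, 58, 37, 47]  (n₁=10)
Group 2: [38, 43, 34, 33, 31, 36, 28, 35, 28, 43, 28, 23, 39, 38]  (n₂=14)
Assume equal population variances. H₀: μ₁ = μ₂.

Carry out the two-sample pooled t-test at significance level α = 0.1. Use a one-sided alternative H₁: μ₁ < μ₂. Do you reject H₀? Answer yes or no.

x̄₁=49.200, s₁=9.762, n₁=10
x̄₂=34.071, s₂=5.967, n₂=14
s_p² = [9·9.762² + 13·5.967²]/22 = 60.0240
SE = √(s_p²·(1/10+1/14)) = 3.2078
t = (49.200−34.071)/3.2078 = 4.7162
df = 22
p-value (one-sided, H₁ less) = 0.99995
At α=0.1: p ≥ α → fail to reject H₀

reject H₀: no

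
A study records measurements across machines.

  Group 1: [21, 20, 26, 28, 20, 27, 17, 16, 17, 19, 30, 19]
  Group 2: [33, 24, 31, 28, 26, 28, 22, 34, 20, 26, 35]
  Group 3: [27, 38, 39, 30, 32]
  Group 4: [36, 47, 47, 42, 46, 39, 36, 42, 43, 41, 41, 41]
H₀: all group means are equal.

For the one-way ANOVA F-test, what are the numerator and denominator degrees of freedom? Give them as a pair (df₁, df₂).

k = 4 groups, N = 40 total
df = (k−1, N−k) = (4−1, 40−4) = (3, 36)

degrees of freedom = [3, 36]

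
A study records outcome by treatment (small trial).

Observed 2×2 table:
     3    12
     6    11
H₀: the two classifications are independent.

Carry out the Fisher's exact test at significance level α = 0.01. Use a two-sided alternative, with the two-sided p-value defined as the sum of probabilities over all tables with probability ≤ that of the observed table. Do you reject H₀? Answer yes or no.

reject H₀: no

Margins: r₁=15, r₂=17, c₁=9, c₂=23, n=32
p_obs = C(15,3)·C(17,6)/C(32,9); sum pmf over tables with pmf ≤ p_obs
p-value (two-sided) = 0.44405
At α=0.01: p ≥ α → fail to reject H₀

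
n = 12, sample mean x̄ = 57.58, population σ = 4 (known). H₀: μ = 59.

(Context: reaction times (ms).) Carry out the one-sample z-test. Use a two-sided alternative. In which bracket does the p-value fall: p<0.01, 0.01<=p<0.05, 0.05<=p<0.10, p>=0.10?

p-value bracket: p>=0.10

SE = σ/√n = 4/√12 = 1.1547
z = (x̄−μ₀)/SE = (57.58−59)/1.1547 = -1.2298
p-value (two-sided) = 0.21879
→ bracket: p>=0.10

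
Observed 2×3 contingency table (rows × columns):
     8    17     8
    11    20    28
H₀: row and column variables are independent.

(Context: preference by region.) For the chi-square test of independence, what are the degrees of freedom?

degrees of freedom = 2

df = (r−1)(c−1) = (2−1)·(3−1) = 2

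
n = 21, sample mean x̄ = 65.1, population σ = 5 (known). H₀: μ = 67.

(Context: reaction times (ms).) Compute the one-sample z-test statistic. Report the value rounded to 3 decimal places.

test statistic = -1.741

SE = σ/√n = 5/√21 = 1.0911
z = (x̄−μ₀)/SE = (65.1−67)/1.0911 = -1.7414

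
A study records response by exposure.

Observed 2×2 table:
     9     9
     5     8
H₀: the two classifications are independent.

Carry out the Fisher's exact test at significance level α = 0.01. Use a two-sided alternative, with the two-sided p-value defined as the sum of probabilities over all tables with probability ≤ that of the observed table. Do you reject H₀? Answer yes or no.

reject H₀: no

Margins: r₁=18, r₂=13, c₁=14, c₂=17, n=31
p_obs = C(18,9)·C(13,5)/C(31,14); sum pmf over tables with pmf ≤ p_obs
p-value (two-sided) = 0.71684
At α=0.01: p ≥ α → fail to reject H₀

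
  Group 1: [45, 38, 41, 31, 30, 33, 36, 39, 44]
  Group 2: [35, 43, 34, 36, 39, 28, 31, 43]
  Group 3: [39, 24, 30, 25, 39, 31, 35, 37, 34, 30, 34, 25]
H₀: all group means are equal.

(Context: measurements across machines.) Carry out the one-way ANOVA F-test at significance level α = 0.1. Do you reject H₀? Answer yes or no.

Group means [37.44, 36.12, 31.92], grand mean 34.793
SSB = Σnᵢ(x̄ᵢ−x̄)² = 176.745; SSW = ΣΣ(x−x̄ᵢ)² = 746.014
MSB = 176.745/2 = 88.3724; MSW = 746.014/26 = 28.6928
F = MSB/MSW = 3.0799
df = (2, 26)
p-value (upper-tail) = 0.06303
At α=0.1: p < α → reject H₀

reject H₀: yes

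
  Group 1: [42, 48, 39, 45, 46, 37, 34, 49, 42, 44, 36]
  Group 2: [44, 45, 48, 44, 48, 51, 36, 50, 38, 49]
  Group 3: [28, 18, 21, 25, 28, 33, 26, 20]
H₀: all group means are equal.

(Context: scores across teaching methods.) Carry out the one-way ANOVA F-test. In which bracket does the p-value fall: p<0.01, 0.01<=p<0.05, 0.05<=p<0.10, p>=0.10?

Group means [42.00, 45.30, 24.88], grand mean 38.414
SSB = Σnᵢ(x̄ᵢ−x̄)² = 2082.059; SSW = ΣΣ(x−x̄ᵢ)² = 646.975
MSB = 2082.059/2 = 1041.0297; MSW = 646.975/26 = 24.8837
F = MSB/MSW = 41.8359
df = (2, 26)
p-value (upper-tail) = 0.00000
→ bracket: p<0.01

p-value bracket: p<0.01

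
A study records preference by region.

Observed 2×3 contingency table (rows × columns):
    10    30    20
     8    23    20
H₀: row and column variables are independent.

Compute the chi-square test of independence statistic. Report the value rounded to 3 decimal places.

Row totals [60, 51], col totals [18, 53, 40], n=111
χ² = (10−9.73)²/9.73 + (30−28.65)²/28.65 + (20−21.62)²/21.62 + (8−8.27)²/8.27 + (23−24.35)²/24.35 + (20−18.38)²/18.38 = 0.4198
df = 2

test statistic = 0.420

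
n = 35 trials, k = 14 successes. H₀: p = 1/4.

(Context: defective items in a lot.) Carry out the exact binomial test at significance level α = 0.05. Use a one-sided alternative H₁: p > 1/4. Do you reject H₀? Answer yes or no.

Exact binomial: n=35, k=14, p₀=1/4=0.2500
P(X≥14) from Σ C(n,i)·p₀^i·(1−p₀)^(n−i)
p-value (one-sided, H₁ greater) = 0.03633
At α=0.05: p < α → reject H₀

reject H₀: yes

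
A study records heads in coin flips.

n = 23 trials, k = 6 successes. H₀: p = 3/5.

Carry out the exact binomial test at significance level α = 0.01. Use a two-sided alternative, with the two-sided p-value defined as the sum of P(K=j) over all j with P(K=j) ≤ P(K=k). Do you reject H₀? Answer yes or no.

Exact binomial: n=23, k=6, p₀=3/5=0.6000
P(X=j) = C(n,j)·p₀^j·(1−p₀)^(n−j); p = Σ P(X=j) over j with P(X=j) ≤ P(X=6)
p-value (two-sided) = 0.00115
At α=0.01: p < α → reject H₀

reject H₀: yes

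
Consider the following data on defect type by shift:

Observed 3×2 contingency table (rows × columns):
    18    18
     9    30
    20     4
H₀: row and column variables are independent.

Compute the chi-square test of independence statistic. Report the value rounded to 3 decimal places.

Row totals [36, 39, 24], col totals [47, 52], n=99
χ² = (18−17.09)²/17.09 + (18−18.91)²/18.91 + (9−18.52)²/18.52 + (30−20.48)²/20.48 + (20−11.39)²/11.39 + (4−12.61)²/12.61 = 21.7774
df = 2

test statistic = 21.777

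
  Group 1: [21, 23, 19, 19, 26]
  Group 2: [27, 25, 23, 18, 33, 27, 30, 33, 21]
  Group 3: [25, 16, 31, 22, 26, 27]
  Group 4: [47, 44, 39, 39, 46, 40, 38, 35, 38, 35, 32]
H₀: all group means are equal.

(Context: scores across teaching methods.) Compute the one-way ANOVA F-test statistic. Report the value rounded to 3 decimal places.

Group means [21.60, 26.33, 24.50, 39.36], grand mean 29.839
SSB = Σnᵢ(x̄ᵢ−x̄)² = 1618.948; SSW = ΣΣ(x−x̄ᵢ)² = 599.245
MSB = 1618.948/3 = 539.6494; MSW = 599.245/27 = 22.1943
F = MSB/MSW = 24.3148
df = (3, 27)

test statistic = 24.315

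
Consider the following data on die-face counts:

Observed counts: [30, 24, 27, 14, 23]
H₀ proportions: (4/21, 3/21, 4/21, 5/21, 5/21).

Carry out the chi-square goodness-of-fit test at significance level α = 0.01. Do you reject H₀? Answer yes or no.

n = 118; E_i = n·p_i = [22.48, 16.86, 22.48, 28.10, 28.10]
χ² = (30−22.48)²/22.48 + (24−16.86)²/16.86 + (27−22.48)²/22.48 + (14−28.10)²/28.10 + (23−28.10)²/28.10 = 14.4513
df = 4
p-value (upper-tail) = 0.00599
At α=0.01: p < α → reject H₀

reject H₀: yes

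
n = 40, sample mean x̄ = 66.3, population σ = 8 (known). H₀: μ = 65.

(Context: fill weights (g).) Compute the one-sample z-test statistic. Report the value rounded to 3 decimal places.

SE = σ/√n = 8/√40 = 1.2649
z = (x̄−μ₀)/SE = (66.3−65)/1.2649 = 1.0277

test statistic = 1.028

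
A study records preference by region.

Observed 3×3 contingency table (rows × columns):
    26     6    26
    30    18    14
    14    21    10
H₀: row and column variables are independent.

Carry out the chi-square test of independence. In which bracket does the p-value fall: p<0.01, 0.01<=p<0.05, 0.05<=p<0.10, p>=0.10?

Row totals [58, 62, 45], col totals [70, 45, 50], n=165
χ² = (26−24.61)²/24.61 + (6−15.82)²/15.82 + (26−17.58)²/17.58 + (30−26.30)²/26.30 + (18−16.91)²/16.91 + (14−18.79)²/18.79 + (14−19.09)²/19.09 + (21−12.27)²/12.27 + (10−13.64)²/13.64 = 20.5543
df = 4
p-value (upper-tail) = 0.00039
→ bracket: p<0.01

p-value bracket: p<0.01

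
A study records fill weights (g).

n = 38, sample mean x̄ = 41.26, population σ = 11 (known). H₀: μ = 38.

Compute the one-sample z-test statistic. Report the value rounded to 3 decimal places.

SE = σ/√n = 11/√38 = 1.7844
z = (x̄−μ₀)/SE = (41.26−38)/1.7844 = 1.8269

test statistic = 1.827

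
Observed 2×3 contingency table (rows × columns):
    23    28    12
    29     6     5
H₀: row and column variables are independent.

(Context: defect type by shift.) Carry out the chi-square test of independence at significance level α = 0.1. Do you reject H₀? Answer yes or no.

reject H₀: yes

Row totals [63, 40], col totals [52, 34, 17], n=103
χ² = (23−31.81)²/31.81 + (28−20.80)²/20.80 + (12−10.40)²/10.40 + (29−20.19)²/20.19 + (6−13.20)²/13.20 + (5−6.60)²/6.60 = 13.3392
df = 2
p-value (upper-tail) = 0.00127
At α=0.1: p < α → reject H₀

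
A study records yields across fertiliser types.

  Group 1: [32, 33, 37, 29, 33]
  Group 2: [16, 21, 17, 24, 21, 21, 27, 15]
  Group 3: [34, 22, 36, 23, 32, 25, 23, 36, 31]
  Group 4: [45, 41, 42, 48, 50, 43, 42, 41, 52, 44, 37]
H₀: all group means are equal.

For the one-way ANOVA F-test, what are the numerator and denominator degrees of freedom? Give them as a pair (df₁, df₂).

degrees of freedom = [3, 29]

k = 4 groups, N = 33 total
df = (k−1, N−k) = (4−1, 33−4) = (3, 29)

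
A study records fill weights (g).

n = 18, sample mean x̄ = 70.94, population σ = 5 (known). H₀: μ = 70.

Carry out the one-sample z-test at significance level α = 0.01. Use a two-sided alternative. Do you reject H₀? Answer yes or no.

reject H₀: no

SE = σ/√n = 5/√18 = 1.1785
z = (x̄−μ₀)/SE = (70.94−70)/1.1785 = 0.7976
p-value (two-sided) = 0.42509
At α=0.01: p ≥ α → fail to reject H₀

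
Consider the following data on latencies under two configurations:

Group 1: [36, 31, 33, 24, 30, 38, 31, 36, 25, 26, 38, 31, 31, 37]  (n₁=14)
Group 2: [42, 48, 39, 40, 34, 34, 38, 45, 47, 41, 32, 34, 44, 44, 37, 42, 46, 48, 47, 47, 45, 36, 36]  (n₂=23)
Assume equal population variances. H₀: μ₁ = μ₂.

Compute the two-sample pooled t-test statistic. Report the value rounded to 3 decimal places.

test statistic = -5.421

x̄₁=31.929, s₁=4.698, n₁=14
x̄₂=41.130, s₂=5.181, n₂=23
s_p² = [13·4.698² + 22·5.181²]/35 = 25.0725
SE = √(s_p²·(1/14+1/23)) = 1.6974
t = (31.929−41.130)/1.6974 = -5.4213
df = 35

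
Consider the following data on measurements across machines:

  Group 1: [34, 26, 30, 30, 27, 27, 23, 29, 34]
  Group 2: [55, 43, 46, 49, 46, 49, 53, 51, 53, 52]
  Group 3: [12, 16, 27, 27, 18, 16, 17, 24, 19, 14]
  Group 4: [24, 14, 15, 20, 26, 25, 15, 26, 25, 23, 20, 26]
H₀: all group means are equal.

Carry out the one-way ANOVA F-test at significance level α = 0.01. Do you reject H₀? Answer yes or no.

reject H₀: yes

Group means [28.89, 49.70, 19.00, 21.58], grand mean 29.415
SSB = Σnᵢ(x̄ᵢ−x̄)² = 5938.046; SSW = ΣΣ(x−x̄ᵢ)² = 723.906
MSB = 5938.046/3 = 1979.3486; MSW = 723.906/37 = 19.5650
F = MSB/MSW = 101.1678
df = (3, 37)
p-value (upper-tail) = 0.00000
At α=0.01: p < α → reject H₀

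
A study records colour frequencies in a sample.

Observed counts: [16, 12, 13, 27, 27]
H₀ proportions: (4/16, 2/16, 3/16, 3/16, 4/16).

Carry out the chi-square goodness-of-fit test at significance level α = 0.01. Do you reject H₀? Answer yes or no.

n = 95; E_i = n·p_i = [23.75, 11.88, 17.81, 17.81, 23.75]
χ² = (16−23.75)²/23.75 + (12−11.88)²/11.88 + (13−17.81)²/17.81 + (27−17.81)²/17.81 + (27−23.75)²/23.75 = 9.0140
df = 4
p-value (upper-tail) = 0.06075
At α=0.01: p ≥ α → fail to reject H₀

reject H₀: no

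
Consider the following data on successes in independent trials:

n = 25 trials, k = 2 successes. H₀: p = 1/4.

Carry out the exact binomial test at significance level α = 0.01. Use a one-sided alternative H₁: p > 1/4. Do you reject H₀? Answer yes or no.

Exact binomial: n=25, k=2, p₀=1/4=0.2500
P(X≥2) from Σ C(n,i)·p₀^i·(1−p₀)^(n−i)
p-value (one-sided, H₁ greater) = 0.99298
At α=0.01: p ≥ α → fail to reject H₀

reject H₀: no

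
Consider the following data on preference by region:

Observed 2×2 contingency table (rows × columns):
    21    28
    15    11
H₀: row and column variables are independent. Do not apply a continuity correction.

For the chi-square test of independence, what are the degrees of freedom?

df = (r−1)(c−1) = (2−1)·(2−1) = 1

degrees of freedom = 1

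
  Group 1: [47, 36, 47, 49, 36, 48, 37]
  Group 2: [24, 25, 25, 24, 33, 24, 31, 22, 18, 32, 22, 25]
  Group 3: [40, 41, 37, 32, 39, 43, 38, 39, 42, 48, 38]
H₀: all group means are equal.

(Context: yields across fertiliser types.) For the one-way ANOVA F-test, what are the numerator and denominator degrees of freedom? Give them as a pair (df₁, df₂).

k = 3 groups, N = 30 total
df = (k−1, N−k) = (3−1, 30−3) = (2, 27)

degrees of freedom = [2, 27]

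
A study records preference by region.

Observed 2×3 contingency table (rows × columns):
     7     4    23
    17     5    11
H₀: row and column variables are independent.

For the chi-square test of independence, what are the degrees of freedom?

df = (r−1)(c−1) = (2−1)·(3−1) = 2

degrees of freedom = 2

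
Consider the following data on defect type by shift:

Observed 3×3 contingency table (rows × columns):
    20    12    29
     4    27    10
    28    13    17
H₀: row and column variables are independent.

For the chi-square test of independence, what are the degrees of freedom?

degrees of freedom = 4

df = (r−1)(c−1) = (3−1)·(3−1) = 4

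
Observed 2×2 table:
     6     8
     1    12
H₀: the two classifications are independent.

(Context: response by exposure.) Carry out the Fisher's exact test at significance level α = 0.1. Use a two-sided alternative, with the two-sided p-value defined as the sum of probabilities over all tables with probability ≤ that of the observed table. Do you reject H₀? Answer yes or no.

reject H₀: yes

Margins: r₁=14, r₂=13, c₁=7, c₂=20, n=27
p_obs = C(14,6)·C(13,1)/C(27,7); sum pmf over tables with pmf ≤ p_obs
p-value (two-sided) = 0.07681
At α=0.1: p < α → reject H₀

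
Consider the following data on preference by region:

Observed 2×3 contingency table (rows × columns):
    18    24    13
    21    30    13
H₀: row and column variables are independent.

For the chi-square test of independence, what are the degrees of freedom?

df = (r−1)(c−1) = (2−1)·(3−1) = 2

degrees of freedom = 2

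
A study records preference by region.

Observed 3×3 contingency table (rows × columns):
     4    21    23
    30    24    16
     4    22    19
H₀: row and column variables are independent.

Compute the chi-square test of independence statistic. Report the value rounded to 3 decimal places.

Row totals [48, 70, 45], col totals [38, 67, 58], n=163
χ² = (4−11.19)²/11.19 + (21−19.73)²/19.73 + (23−17.08)²/17.08 + (30−16.32)²/16.32 + (24−28.77)²/28.77 + (16−24.91)²/24.91 + (4−10.49)²/10.49 + (22−18.50)²/18.50 + (19−16.01)²/16.01 = 27.4377
df = 4

test statistic = 27.438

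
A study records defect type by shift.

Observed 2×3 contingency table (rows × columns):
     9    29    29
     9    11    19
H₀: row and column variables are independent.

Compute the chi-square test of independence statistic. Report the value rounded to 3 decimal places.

test statistic = 2.996

Row totals [67, 39], col totals [18, 40, 48], n=106
χ² = (9−11.38)²/11.38 + (29−25.28)²/25.28 + (29−30.34)²/30.34 + (9−6.62)²/6.62 + (11−14.72)²/14.72 + (19−17.66)²/17.66 = 2.9962
df = 2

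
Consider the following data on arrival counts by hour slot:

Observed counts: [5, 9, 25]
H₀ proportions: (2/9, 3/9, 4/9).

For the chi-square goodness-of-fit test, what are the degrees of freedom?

degrees of freedom = 2

df = k − 1 = 3 − 1 = 2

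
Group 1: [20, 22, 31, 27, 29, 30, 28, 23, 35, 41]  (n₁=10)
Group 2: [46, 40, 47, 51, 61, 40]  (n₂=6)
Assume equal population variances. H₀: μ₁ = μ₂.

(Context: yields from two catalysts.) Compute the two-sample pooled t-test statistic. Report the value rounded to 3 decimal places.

test statistic = -5.315

x̄₁=28.600, s₁=6.275, n₁=10
x̄₂=47.500, s₂=7.868, n₂=6
s_p² = [9·6.275² + 5·7.868²]/14 = 47.4214
SE = √(s_p²·(1/10+1/6)) = 3.5561
t = (28.600−47.500)/3.5561 = -5.3148
df = 14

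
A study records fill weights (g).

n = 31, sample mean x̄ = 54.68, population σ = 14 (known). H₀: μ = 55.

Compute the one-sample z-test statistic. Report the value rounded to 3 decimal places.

SE = σ/√n = 14/√31 = 2.5145
z = (x̄−μ₀)/SE = (54.68−55)/2.5145 = -0.1273

test statistic = -0.127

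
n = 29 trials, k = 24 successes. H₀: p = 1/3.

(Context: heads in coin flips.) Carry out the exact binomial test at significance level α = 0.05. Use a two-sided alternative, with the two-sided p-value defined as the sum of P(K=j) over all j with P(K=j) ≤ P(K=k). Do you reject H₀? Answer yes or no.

reject H₀: yes

Exact binomial: n=29, k=24, p₀=1/3=0.3333
P(X=j) = C(n,j)·p₀^j·(1−p₀)^(n−j); p = Σ P(X=j) over j with P(X=j) ≤ P(X=24)
p-value (two-sided) = 0.00000
At α=0.05: p < α → reject H₀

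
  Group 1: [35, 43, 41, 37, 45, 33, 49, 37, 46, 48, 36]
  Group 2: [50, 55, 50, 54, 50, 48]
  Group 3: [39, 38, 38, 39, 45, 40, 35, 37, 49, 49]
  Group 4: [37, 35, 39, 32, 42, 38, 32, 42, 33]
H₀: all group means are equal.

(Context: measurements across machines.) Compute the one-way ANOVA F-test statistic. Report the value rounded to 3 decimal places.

test statistic = 11.882

Group means [40.91, 51.17, 40.90, 36.67], grand mean 41.556
SSB = Σnᵢ(x̄ᵢ−x̄)² = 778.246; SSW = ΣΣ(x−x̄ᵢ)² = 698.642
MSB = 778.246/3 = 259.4155; MSW = 698.642/32 = 21.8326
F = MSB/MSW = 11.8820
df = (3, 32)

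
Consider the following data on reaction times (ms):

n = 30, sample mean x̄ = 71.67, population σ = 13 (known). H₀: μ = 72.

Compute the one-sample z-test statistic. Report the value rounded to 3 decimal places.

test statistic = -0.139

SE = σ/√n = 13/√30 = 2.3735
z = (x̄−μ₀)/SE = (71.67−72)/2.3735 = -0.1390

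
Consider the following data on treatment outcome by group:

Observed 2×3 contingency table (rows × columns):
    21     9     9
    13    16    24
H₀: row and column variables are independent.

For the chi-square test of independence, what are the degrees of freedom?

df = (r−1)(c−1) = (2−1)·(3−1) = 2

degrees of freedom = 2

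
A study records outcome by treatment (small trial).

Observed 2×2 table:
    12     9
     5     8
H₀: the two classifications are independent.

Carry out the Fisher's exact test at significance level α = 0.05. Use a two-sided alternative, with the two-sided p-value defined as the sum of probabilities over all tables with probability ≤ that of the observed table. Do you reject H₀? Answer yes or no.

reject H₀: no

Margins: r₁=21, r₂=13, c₁=17, c₂=17, n=34
p_obs = C(21,12)·C(13,5)/C(34,17); sum pmf over tables with pmf ≤ p_obs
p-value (two-sided) = 0.48127
At α=0.05: p ≥ α → fail to reject H₀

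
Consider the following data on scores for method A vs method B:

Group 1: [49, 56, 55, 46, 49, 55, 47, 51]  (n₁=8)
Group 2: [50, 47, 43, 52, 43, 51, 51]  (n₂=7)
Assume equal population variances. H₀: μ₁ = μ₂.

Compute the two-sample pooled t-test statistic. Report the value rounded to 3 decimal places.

x̄₁=51.000, s₁=3.891, n₁=8
x̄₂=48.143, s₂=3.848, n₂=7
s_p² = [7·3.891² + 6·3.848²]/13 = 14.9890
SE = √(s_p²·(1/8+1/7)) = 2.0037
t = (51.000−48.143)/2.0037 = 1.4259
df = 13

test statistic = 1.426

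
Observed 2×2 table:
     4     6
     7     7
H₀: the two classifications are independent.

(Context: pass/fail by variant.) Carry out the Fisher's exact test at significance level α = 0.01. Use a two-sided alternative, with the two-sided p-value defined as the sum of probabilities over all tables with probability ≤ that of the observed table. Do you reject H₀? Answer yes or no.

reject H₀: no

Margins: r₁=10, r₂=14, c₁=11, c₂=13, n=24
p_obs = C(10,4)·C(14,7)/C(24,11); sum pmf over tables with pmf ≤ p_obs
p-value (two-sided) = 0.69683
At α=0.01: p ≥ α → fail to reject H₀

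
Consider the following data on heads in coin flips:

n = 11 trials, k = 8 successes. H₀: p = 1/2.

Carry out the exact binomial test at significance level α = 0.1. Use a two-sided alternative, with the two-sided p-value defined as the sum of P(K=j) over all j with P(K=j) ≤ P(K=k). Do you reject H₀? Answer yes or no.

Exact binomial: n=11, k=8, p₀=1/2=0.5000
P(X=j) = C(n,j)·p₀^j·(1−p₀)^(n−j); p = Σ P(X=j) over j with P(X=j) ≤ P(X=8)
p-value (two-sided) = 0.22656
At α=0.1: p ≥ α → fail to reject H₀

reject H₀: no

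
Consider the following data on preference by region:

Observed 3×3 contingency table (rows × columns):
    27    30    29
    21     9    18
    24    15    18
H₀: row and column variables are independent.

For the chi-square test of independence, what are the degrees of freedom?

df = (r−1)(c−1) = (3−1)·(3−1) = 4

degrees of freedom = 4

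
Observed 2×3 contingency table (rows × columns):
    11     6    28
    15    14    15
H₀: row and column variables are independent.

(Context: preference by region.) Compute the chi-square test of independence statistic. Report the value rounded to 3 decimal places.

test statistic = 7.735

Row totals [45, 44], col totals [26, 20, 43], n=89
χ² = (11−13.15)²/13.15 + (6−10.11)²/10.11 + (28−21.74)²/21.74 + (15−12.85)²/12.85 + (14−9.89)²/9.89 + (15−21.26)²/21.26 = 7.7354
df = 2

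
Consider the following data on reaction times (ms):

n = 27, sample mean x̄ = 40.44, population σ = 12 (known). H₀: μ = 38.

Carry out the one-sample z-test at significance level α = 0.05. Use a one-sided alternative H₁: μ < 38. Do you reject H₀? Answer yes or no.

reject H₀: no

SE = σ/√n = 12/√27 = 2.3094
z = (x̄−μ₀)/SE = (40.44−38)/2.3094 = 1.0566
p-value (one-sided, H₁ less) = 0.85464
At α=0.05: p ≥ α → fail to reject H₀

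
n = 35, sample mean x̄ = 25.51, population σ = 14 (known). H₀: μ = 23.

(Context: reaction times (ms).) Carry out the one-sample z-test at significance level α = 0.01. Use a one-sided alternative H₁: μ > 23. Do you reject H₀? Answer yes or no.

reject H₀: no

SE = σ/√n = 14/√35 = 2.3664
z = (x̄−μ₀)/SE = (25.51−23)/2.3664 = 1.0607
p-value (one-sided, H₁ greater) = 0.14442
At α=0.01: p ≥ α → fail to reject H₀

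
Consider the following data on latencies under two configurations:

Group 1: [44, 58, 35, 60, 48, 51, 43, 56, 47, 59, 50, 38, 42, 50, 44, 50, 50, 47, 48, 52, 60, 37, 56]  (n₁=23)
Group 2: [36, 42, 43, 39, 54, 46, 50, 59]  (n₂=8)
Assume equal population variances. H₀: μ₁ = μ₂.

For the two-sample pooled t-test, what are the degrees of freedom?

df = n₁ + n₂ − 2 = 23 + 8 − 2 = 29

degrees of freedom = 29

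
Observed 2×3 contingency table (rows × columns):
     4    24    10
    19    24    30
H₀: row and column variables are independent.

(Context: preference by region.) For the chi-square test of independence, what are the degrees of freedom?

df = (r−1)(c−1) = (2−1)·(3−1) = 2

degrees of freedom = 2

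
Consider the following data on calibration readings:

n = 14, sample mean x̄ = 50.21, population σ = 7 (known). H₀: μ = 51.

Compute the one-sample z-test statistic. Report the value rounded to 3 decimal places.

test statistic = -0.422

SE = σ/√n = 7/√14 = 1.8708
z = (x̄−μ₀)/SE = (50.21−51)/1.8708 = -0.4223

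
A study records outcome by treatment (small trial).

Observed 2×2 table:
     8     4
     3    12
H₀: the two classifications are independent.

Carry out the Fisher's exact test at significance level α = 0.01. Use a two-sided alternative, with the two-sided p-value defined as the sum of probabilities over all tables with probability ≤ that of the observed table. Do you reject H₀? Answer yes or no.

reject H₀: no

Margins: r₁=12, r₂=15, c₁=11, c₂=16, n=27
p_obs = C(12,8)·C(15,3)/C(27,11); sum pmf over tables with pmf ≤ p_obs
p-value (two-sided) = 0.02199
At α=0.01: p ≥ α → fail to reject H₀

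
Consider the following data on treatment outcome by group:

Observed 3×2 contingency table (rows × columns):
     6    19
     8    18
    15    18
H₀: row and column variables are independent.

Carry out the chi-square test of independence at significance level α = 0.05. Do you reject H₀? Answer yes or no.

reject H₀: no

Row totals [25, 26, 33], col totals [29, 55], n=84
χ² = (6−8.63)²/8.63 + (19−16.37)²/16.37 + (8−8.98)²/8.98 + (18−17.02)²/17.02 + (15−11.39)²/11.39 + (18−21.61)²/21.61 = 3.1313
df = 2
p-value (upper-tail) = 0.20896
At α=0.05: p ≥ α → fail to reject H₀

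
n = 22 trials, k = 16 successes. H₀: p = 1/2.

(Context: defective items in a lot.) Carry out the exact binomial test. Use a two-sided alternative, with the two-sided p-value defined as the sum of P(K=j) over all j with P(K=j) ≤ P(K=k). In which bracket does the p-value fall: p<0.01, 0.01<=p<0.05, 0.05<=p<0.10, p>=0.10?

p-value bracket: 0.05<=p<0.10

Exact binomial: n=22, k=16, p₀=1/2=0.5000
P(X=j) = C(n,j)·p₀^j·(1−p₀)^(n−j); p = Σ P(X=j) over j with P(X=j) ≤ P(X=16)
p-value (two-sided) = 0.05248
→ bracket: 0.05<=p<0.10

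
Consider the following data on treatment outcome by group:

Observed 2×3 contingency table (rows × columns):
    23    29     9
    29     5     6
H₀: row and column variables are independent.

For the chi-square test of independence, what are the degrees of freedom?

degrees of freedom = 2

df = (r−1)(c−1) = (2−1)·(3−1) = 2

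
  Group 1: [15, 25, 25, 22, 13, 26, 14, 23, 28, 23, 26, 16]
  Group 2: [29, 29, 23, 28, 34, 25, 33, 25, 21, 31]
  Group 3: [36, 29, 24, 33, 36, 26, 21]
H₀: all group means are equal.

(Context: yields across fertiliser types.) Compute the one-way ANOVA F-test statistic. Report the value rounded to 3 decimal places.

Group means [21.33, 27.80, 29.29], grand mean 25.483
SSB = Σnᵢ(x̄ᵢ−x̄)² = 361.546; SSW = ΣΣ(x−x̄ᵢ)² = 687.695
MSB = 361.546/2 = 180.7731; MSW = 687.695/26 = 26.4498
F = MSB/MSW = 6.8346
df = (2, 26)

test statistic = 6.835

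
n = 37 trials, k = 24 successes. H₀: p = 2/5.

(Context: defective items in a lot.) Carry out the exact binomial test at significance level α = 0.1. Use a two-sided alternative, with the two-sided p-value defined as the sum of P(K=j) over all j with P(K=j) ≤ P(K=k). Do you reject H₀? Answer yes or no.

Exact binomial: n=37, k=24, p₀=2/5=0.4000
P(X=j) = C(n,j)·p₀^j·(1−p₀)^(n−j); p = Σ P(X=j) over j with P(X=j) ≤ P(X=24)
p-value (two-sided) = 0.00367
At α=0.1: p < α → reject H₀

reject H₀: yes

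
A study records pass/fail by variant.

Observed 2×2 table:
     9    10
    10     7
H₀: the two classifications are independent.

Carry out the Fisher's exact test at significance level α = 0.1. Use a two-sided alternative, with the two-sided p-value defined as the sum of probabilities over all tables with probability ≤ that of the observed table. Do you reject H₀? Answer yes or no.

Margins: r₁=19, r₂=17, c₁=19, c₂=17, n=36
p_obs = C(19,9)·C(17,10)/C(36,19); sum pmf over tables with pmf ≤ p_obs
p-value (two-sided) = 0.52508
At α=0.1: p ≥ α → fail to reject H₀

reject H₀: no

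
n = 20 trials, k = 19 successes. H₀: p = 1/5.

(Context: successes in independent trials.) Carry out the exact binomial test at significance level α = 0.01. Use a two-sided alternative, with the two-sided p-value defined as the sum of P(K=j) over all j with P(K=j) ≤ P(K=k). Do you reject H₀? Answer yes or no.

Exact binomial: n=20, k=19, p₀=1/5=0.2000
P(X=j) = C(n,j)·p₀^j·(1−p₀)^(n−j); p = Σ P(X=j) over j with P(X=j) ≤ P(X=19)
p-value (two-sided) = 0.00000
At α=0.01: p < α → reject H₀

reject H₀: yes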